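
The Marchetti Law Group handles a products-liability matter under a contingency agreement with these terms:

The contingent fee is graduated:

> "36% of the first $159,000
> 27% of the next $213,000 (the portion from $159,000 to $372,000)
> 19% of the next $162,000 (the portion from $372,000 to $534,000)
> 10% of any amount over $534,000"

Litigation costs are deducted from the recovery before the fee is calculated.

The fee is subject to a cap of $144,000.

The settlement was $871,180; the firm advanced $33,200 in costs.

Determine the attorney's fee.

$144,000.00

Fee base (net of costs): $871,180 − $33,200 = $837,980
First $159,000 at 36% = $57,240.00
Next $213,000 at 27% = $57,510.00
Next $162,000 at 19% = $30,780.00
Remaining $303,980 at 10% = $30,398.00
Fee: $57,240.00 + $57,510.00 + $30,780.00 + $30,398.00 = $175,928.00
$175,928.00 exceeds the $144,000 cap, so the fee is capped at $144,000.00.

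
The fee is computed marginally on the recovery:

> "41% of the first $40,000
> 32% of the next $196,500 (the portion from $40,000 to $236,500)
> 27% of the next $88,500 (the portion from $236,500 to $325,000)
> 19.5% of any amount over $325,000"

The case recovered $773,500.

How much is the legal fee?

$190,632.50

First $40,000 at 41% = $16,400.00
Next $196,500 at 32% = $62,880.00
Next $88,500 at 27% = $23,895.00
Remaining $448,500 at 19.5% = $87,457.50
Fee: $16,400.00 + $62,880.00 + $23,895.00 + $87,457.50 = $190,632.50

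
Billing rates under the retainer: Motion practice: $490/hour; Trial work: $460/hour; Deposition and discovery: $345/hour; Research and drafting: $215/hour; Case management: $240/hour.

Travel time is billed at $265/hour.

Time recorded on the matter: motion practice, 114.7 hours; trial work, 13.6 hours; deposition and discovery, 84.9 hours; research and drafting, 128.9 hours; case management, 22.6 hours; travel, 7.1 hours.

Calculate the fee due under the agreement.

$126,768.50

Motion practice: 114.7 × $490 = $56,203.00
Trial work: 13.6 × $460 = $6,256.00
Deposition and discovery: 84.9 × $345 = $29,290.50
Research and drafting: 128.9 × $215 = $27,713.50
Case management: 22.6 × $240 = $5,424.00
Subtotal: $56,203.00 + $6,256.00 + $29,290.50 + $27,713.50 + $5,424.00 = $124,887.00
Travel: 7.1 × $265 = $1,881.50
Total: $124,887.00 + $1,881.50 = $126,768.50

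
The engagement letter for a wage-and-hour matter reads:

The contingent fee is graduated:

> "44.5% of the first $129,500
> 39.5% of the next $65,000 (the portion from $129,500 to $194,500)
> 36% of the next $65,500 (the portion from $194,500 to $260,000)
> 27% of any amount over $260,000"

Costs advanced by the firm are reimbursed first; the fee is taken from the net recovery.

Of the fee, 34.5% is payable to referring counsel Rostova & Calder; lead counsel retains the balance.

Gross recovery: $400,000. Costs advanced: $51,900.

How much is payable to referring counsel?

Fee base (net of costs): $400,000 − $51,900 = $348,100
First $129,500 at 44.5% = $57,627.50
Next $65,000 at 39.5% = $25,675.00
Next $65,500 at 36% = $23,580.00
Remaining $88,100 at 27% = $23,787.00
Fee: $57,627.50 + $25,675.00 + $23,580.00 + $23,787.00 = $130,669.50
Referral share: 34.5% of $130,669.50 = $45,080.98; lead counsel retains $130,669.50 − $45,080.98 = $85,588.52.

$45,080.98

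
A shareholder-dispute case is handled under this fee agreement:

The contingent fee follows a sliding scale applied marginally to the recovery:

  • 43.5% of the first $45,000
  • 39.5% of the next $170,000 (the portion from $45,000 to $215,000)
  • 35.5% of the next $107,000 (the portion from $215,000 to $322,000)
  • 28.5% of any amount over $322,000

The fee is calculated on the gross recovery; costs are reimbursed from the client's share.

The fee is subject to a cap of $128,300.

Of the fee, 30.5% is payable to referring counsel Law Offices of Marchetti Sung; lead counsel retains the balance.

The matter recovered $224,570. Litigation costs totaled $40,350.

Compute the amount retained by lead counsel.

Fee base is the gross recovery, $224,570; costs are reimbursed separately.
First $45,000 at 43.5% = $19,575.00
Next $170,000 at 39.5% = $67,150.00
Remaining $9,570 at 35.5% = $3,397.35
Fee: $19,575.00 + $67,150.00 + $3,397.35 = $90,122.35
$90,122.35 is under the $128,300 cap.
Referral share: 30.5% of $90,122.35 = $27,487.32; lead counsel retains $90,122.35 − $27,487.32 = $62,635.03.

$62,635.03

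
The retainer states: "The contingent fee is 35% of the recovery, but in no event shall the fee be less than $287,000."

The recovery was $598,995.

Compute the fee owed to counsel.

$287,000.00

35% of $598,995 = $209,648.25
That is below the $287,000 minimum, so the minimum applies.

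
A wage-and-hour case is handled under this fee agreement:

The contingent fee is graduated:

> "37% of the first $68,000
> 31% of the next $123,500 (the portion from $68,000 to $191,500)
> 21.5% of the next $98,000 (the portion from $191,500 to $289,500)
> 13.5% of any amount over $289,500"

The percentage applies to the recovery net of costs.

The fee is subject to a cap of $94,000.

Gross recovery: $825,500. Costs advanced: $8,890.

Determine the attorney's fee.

Fee base (net of costs): $825,500 − $8,890 = $816,610
First $68,000 at 37% = $25,160.00
Next $123,500 at 31% = $38,285.00
Next $98,000 at 21.5% = $21,070.00
Remaining $527,110 at 13.5% = $71,159.85
Fee: $25,160.00 + $38,285.00 + $21,070.00 + $71,159.85 = $155,674.85
$155,674.85 exceeds the $94,000 cap, so the fee is capped at $94,000.00.

$94,000.00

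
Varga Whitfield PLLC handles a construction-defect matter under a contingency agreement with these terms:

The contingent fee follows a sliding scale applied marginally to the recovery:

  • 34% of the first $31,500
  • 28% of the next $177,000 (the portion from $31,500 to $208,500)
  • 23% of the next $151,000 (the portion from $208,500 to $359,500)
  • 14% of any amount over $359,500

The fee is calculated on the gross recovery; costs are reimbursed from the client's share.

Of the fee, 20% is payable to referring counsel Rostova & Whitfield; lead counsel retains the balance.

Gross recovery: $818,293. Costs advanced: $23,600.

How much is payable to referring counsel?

$31,846.20

Fee base is the gross recovery, $818,293; costs are reimbursed separately.
First $31,500 at 34% = $10,710.00
Next $177,000 at 28% = $49,560.00
Next $151,000 at 23% = $34,730.00
Remaining $458,793 at 14% = $64,231.02
Fee: $10,710.00 + $49,560.00 + $34,730.00 + $64,231.02 = $159,231.02
Referral share: 20% of $159,231.02 = $31,846.20; lead counsel retains $159,231.02 − $31,846.20 = $127,384.82.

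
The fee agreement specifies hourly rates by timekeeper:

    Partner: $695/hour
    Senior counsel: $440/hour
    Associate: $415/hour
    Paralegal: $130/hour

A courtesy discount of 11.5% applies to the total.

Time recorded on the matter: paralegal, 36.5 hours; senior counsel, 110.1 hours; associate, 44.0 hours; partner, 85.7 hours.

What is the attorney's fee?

$115,944.29

Partner: 85.7 × $695 = $59,561.50
Senior counsel: 110.1 × $440 = $48,444.00
Associate: 44.0 × $415 = $18,260.00
Paralegal: 36.5 × $130 = $4,745.00
Subtotal: $131,010.50
Less 11.5% discount: −$15,066.21
Total: $131,010.50 − $15,066.21 = $115,944.29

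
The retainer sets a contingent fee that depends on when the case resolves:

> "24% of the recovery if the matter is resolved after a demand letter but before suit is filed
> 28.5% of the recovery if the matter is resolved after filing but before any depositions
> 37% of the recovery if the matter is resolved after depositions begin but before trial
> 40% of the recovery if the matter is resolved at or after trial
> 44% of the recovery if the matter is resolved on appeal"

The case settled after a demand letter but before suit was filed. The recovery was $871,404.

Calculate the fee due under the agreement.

The matter settled after a demand letter but before suit was filed, so the 24% rate applies.
$871,404 × 24% = $209,136.96

$209,136.96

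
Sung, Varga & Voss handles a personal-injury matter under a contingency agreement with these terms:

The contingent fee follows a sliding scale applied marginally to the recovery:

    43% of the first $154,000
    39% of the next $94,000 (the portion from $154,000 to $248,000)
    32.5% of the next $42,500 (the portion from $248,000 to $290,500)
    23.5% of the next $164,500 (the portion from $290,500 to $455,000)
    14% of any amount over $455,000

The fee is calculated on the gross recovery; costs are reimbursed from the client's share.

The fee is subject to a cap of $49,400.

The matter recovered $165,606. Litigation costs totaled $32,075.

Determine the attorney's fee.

Fee base is the gross recovery, $165,606; costs are reimbursed separately.
First $154,000 at 43% = $66,220.00
Remaining $11,606 at 39% = $4,526.34
Fee: $66,220.00 + $4,526.34 = $70,746.34
$70,746.34 exceeds the $49,400 cap, so the fee is capped at $49,400.00.

$49,400.00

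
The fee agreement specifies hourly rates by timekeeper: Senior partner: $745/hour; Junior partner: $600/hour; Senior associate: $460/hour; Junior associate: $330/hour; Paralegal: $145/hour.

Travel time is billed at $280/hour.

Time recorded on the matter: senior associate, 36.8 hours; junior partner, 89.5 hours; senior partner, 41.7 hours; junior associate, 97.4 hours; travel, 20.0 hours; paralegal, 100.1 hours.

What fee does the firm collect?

Senior partner: 41.7 × $745 = $31,066.50
Junior partner: 89.5 × $600 = $53,700.00
Senior associate: 36.8 × $460 = $16,928.00
Junior associate: 97.4 × $330 = $32,142.00
Paralegal: 100.1 × $145 = $14,514.50
Subtotal: $31,066.50 + $53,700.00 + $16,928.00 + $32,142.00 + $14,514.50 = $148,351.00
Travel: 20.0 × $280 = $5,600.00
Total: $148,351.00 + $5,600.00 = $153,951.00

$153,951.00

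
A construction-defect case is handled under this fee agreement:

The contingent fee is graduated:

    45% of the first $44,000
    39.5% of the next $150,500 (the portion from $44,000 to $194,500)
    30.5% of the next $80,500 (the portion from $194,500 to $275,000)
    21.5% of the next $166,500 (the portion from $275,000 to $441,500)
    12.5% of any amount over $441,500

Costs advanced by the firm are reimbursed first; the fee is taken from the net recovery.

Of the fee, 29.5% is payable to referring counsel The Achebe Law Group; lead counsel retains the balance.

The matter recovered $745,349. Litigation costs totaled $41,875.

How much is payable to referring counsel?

Fee base (net of costs): $745,349 − $41,875 = $703,474
First $44,000 at 45% = $19,800.00
Next $150,500 at 39.5% = $59,447.50
Next $80,500 at 30.5% = $24,552.50
Next $166,500 at 21.5% = $35,797.50
Remaining $261,974 at 12.5% = $32,746.75
Fee: $19,800.00 + $59,447.50 + $24,552.50 + $35,797.50 + $32,746.75 = $172,344.25
Referral share: 29.5% of $172,344.25 = $50,841.55; lead counsel retains $172,344.25 − $50,841.55 = $121,502.70.

$50,841.55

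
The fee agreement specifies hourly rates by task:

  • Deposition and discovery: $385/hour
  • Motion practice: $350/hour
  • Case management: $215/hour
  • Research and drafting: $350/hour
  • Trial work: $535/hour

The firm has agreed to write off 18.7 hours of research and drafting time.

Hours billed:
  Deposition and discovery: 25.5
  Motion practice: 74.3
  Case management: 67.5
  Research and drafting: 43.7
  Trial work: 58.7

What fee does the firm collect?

Deposition and discovery: 25.5 × $385 = $9,817.50
Motion practice: 74.3 × $350 = $26,005.00
Case management: 67.5 × $215 = $14,512.50
Research and drafting: 43.7 × $350 = $15,295.00
Trial work: 58.7 × $535 = $31,404.50
Subtotal: $97,034.50
Write-off: 18.7 × $350 = $6,545.00
Total: $97,034.50 − $6,545.00 = $90,489.50

$90,489.50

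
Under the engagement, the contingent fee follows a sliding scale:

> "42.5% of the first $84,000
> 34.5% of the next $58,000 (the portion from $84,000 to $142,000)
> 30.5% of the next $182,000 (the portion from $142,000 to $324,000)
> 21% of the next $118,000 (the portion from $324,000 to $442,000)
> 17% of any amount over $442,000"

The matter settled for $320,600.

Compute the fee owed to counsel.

$110,183.00

First $84,000 at 42.5% = $35,700.00
Next $58,000 at 34.5% = $20,010.00
Remaining $178,600 at 30.5% = $54,473.00
Fee: $35,700.00 + $20,010.00 + $54,473.00 = $110,183.00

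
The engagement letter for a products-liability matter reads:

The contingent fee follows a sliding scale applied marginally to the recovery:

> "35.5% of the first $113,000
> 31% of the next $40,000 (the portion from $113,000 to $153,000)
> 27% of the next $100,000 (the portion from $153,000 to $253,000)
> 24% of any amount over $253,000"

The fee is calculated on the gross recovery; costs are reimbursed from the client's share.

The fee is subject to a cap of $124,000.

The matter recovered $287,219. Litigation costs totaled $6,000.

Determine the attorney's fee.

Fee base is the gross recovery, $287,219; costs are reimbursed separately.
First $113,000 at 35.5% = $40,115.00
Next $40,000 at 31% = $12,400.00
Next $100,000 at 27% = $27,000.00
Remaining $34,219 at 24% = $8,212.56
Fee: $40,115.00 + $12,400.00 + $27,000.00 + $8,212.56 = $87,727.56
$87,727.56 is under the $124,000 cap.

$87,727.56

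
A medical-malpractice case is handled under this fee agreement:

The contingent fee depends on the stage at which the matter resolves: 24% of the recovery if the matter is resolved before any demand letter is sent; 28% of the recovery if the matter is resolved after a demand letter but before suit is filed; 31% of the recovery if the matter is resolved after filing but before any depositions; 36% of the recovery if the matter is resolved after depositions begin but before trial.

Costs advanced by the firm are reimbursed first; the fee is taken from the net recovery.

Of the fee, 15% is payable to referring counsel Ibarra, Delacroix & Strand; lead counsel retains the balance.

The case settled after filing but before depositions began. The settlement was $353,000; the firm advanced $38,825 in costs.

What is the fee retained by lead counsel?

$82,785.11

Fee base (net of costs): $353,000 − $38,825 = $314,175
The matter settled after filing but before depositions began, so the 31% rate applies.
$314,175 × 31% = $97,394.25
Referral share: 15% of $97,394.25 = $14,609.14; lead counsel retains $97,394.25 − $14,609.14 = $82,785.11.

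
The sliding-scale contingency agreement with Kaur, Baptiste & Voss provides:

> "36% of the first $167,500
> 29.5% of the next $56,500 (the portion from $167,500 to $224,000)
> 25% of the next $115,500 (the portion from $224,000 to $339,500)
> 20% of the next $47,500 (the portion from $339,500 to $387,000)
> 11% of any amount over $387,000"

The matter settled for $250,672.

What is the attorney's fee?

$83,635.50

First $167,500 at 36% = $60,300.00
Next $56,500 at 29.5% = $16,667.50
Remaining $26,672 at 25% = $6,668.00
Fee: $60,300.00 + $16,667.50 + $6,668.00 = $83,635.50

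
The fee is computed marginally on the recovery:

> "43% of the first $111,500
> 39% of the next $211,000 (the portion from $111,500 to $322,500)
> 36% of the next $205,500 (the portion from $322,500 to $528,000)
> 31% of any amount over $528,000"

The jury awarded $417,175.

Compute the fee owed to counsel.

First $111,500 at 43% = $47,945.00
Next $211,000 at 39% = $82,290.00
Remaining $94,675 at 36% = $34,083.00
Fee: $47,945.00 + $82,290.00 + $34,083.00 = $164,318.00

$164,318.00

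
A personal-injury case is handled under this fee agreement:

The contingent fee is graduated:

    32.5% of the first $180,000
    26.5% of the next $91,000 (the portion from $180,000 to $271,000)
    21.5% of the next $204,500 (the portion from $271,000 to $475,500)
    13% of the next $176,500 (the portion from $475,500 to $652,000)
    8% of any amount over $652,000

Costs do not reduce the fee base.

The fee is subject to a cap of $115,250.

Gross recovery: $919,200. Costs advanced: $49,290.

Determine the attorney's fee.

$115,250.00

Fee base is the gross recovery, $919,200; costs are reimbursed separately.
First $180,000 at 32.5% = $58,500.00
Next $91,000 at 26.5% = $24,115.00
Next $204,500 at 21.5% = $43,967.50
Next $176,500 at 13% = $22,945.00
Remaining $267,200 at 8% = $21,376.00
Fee: $58,500.00 + $24,115.00 + $43,967.50 + $22,945.00 + $21,376.00 = $170,903.50
$170,903.50 exceeds the $115,250 cap, so the fee is capped at $115,250.00.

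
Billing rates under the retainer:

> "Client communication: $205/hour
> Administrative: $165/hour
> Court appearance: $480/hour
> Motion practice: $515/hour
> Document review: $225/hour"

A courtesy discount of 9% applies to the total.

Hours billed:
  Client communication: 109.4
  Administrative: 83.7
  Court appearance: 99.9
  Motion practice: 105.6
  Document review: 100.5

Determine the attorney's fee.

Client communication: 109.4 × $205 = $22,427.00
Administrative: 83.7 × $165 = $13,810.50
Court appearance: 99.9 × $480 = $47,952.00
Motion practice: 105.6 × $515 = $54,384.00
Document review: 100.5 × $225 = $22,612.50
Subtotal: $161,186.00
Less 9% discount: −$14,506.74
Total: $161,186.00 − $14,506.74 = $146,679.26

$146,679.26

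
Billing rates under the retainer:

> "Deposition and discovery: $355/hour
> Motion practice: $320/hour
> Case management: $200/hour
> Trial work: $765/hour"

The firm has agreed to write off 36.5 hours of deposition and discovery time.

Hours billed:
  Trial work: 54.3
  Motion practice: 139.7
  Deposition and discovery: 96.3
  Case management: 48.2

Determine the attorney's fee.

Deposition and discovery: 96.3 × $355 = $34,186.50
Motion practice: 139.7 × $320 = $44,704.00
Case management: 48.2 × $200 = $9,640.00
Trial work: 54.3 × $765 = $41,539.50
Subtotal: $130,070.00
Write-off: 36.5 × $355 = $12,957.50
Total: $130,070.00 − $12,957.50 = $117,112.50

$117,112.50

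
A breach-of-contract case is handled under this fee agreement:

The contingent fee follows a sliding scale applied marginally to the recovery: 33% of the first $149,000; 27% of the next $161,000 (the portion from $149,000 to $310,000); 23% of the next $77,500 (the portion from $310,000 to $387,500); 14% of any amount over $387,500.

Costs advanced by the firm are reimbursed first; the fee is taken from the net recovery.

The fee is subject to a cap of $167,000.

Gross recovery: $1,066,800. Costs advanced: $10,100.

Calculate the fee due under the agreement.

$167,000.00

Fee base (net of costs): $1,066,800 − $10,100 = $1,056,700
First $149,000 at 33% = $49,170.00
Next $161,000 at 27% = $43,470.00
Next $77,500 at 23% = $17,825.00
Remaining $669,200 at 14% = $93,688.00
Fee: $49,170.00 + $43,470.00 + $17,825.00 + $93,688.00 = $204,153.00
$204,153.00 exceeds the $167,000 cap, so the fee is capped at $167,000.00.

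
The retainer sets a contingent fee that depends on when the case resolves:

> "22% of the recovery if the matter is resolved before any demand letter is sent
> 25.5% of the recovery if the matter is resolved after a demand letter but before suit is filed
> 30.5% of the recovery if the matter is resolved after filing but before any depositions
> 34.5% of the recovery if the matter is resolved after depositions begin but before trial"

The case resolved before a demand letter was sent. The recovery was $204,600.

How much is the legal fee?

$45,012.00

The matter resolved before a demand letter was sent, so the 22% rate applies.
$204,600 × 22% = $45,012.00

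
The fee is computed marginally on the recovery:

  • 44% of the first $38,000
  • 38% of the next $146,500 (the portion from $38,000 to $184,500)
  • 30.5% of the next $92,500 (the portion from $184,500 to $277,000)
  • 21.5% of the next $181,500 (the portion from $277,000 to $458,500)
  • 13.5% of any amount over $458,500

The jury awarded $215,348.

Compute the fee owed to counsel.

$81,798.64

First $38,000 at 44% = $16,720.00
Next $146,500 at 38% = $55,670.00
Remaining $30,848 at 30.5% = $9,408.64
Fee: $16,720.00 + $55,670.00 + $9,408.64 = $81,798.64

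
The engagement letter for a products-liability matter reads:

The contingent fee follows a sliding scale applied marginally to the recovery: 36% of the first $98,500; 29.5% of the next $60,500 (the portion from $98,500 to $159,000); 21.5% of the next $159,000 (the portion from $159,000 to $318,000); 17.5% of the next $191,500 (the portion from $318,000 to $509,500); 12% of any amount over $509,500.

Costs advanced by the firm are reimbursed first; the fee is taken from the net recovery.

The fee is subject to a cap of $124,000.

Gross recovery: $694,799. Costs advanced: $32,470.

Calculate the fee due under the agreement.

$124,000.00

Fee base (net of costs): $694,799 − $32,470 = $662,329
First $98,500 at 36% = $35,460.00
Next $60,500 at 29.5% = $17,847.50
Next $159,000 at 21.5% = $34,185.00
Next $191,500 at 17.5% = $33,512.50
Remaining $152,829 at 12% = $18,339.48
Fee: $35,460.00 + $17,847.50 + $34,185.00 + $33,512.50 + $18,339.48 = $139,344.48
$139,344.48 exceeds the $124,000 cap, so the fee is capped at $124,000.00.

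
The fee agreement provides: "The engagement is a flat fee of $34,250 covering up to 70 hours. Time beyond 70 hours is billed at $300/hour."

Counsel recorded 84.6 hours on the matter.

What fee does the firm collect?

Flat fee: $34,250.00
Excess hours: 84.6 − 70 = 14.6
Overrun: 14.6 × $300 = $4,380.00
Total: $34,250.00 + $4,380.00 = $38,630.00

$38,630.00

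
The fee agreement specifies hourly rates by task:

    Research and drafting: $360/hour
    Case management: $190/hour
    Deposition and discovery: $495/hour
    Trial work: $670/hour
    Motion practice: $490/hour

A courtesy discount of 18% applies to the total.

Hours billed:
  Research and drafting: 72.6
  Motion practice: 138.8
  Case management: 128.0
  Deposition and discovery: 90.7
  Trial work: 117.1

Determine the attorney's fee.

Research and drafting: 72.6 × $360 = $26,136.00
Case management: 128.0 × $190 = $24,320.00
Deposition and discovery: 90.7 × $495 = $44,896.50
Trial work: 117.1 × $670 = $78,457.00
Motion practice: 138.8 × $490 = $68,012.00
Subtotal: $241,821.50
Less 18% discount: −$43,527.87
Total: $241,821.50 − $43,527.87 = $198,293.63

$198,293.63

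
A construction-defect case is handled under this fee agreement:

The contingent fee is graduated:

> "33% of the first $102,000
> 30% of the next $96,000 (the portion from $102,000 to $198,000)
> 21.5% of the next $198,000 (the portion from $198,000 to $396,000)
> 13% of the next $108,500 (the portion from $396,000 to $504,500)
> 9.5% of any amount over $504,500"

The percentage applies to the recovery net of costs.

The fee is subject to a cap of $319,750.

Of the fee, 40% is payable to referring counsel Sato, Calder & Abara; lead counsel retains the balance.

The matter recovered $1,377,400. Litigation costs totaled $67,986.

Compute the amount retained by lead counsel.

$117,361.10

Fee base (net of costs): $1,377,400 − $67,986 = $1,309,414
First $102,000 at 33% = $33,660.00
Next $96,000 at 30% = $28,800.00
Next $198,000 at 21.5% = $42,570.00
Next $108,500 at 13% = $14,105.00
Remaining $804,914 at 9.5% = $76,466.83
Fee: $33,660.00 + $28,800.00 + $42,570.00 + $14,105.00 + $76,466.83 = $195,601.83
$195,601.83 is under the $319,750 cap.
Referral share: 40% of $195,601.83 = $78,240.73; lead counsel retains $195,601.83 − $78,240.73 = $117,361.10.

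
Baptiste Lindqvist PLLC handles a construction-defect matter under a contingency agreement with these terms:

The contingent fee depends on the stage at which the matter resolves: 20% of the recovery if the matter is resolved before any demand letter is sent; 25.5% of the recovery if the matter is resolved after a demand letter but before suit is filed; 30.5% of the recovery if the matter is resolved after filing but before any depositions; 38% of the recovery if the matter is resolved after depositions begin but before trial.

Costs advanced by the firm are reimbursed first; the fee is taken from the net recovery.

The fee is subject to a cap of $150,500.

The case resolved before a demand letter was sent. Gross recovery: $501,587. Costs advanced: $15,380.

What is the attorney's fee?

$97,241.40

Fee base (net of costs): $501,587 − $15,380 = $486,207
The matter resolved before a demand letter was sent, so the 20% rate applies.
$486,207 × 20% = $97,241.40
$97,241.40 is under the $150,500 cap.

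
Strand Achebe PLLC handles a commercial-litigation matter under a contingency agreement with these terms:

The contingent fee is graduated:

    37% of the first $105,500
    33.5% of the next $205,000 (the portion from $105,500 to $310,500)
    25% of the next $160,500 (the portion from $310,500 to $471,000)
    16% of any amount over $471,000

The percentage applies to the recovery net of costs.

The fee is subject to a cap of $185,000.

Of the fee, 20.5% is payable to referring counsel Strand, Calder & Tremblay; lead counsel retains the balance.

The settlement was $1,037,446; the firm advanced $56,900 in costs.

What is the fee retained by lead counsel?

$147,075.00

Fee base (net of costs): $1,037,446 − $56,900 = $980,546
First $105,500 at 37% = $39,035.00
Next $205,000 at 33.5% = $68,675.00
Next $160,500 at 25% = $40,125.00
Remaining $509,546 at 16% = $81,527.36
Fee: $39,035.00 + $68,675.00 + $40,125.00 + $81,527.36 = $229,362.36
$229,362.36 exceeds the $185,000 cap, so the fee is capped at $185,000.00.
Referral share: 20.5% of $185,000.00 = $37,925.00; lead counsel retains $185,000.00 − $37,925.00 = $147,075.00.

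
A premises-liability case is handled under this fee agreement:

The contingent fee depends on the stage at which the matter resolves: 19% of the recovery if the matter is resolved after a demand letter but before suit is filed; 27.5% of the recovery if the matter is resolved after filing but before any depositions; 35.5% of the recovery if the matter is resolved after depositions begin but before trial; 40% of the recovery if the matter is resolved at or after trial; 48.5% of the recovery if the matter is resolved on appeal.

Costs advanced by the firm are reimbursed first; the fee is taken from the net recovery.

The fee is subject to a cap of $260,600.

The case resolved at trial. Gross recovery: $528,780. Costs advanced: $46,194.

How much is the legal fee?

$193,034.40

Fee base (net of costs): $528,780 − $46,194 = $482,586
The matter resolved at trial, so the 40% rate applies.
$482,586 × 40% = $193,034.40
$193,034.40 is under the $260,600 cap.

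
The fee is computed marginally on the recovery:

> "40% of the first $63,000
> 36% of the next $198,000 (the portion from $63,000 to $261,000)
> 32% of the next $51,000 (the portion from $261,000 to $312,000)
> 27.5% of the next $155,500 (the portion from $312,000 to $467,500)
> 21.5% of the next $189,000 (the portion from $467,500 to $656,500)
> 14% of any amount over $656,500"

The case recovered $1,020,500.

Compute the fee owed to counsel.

First $63,000 at 40% = $25,200.00
Next $198,000 at 36% = $71,280.00
Next $51,000 at 32% = $16,320.00
Next $155,500 at 27.5% = $42,762.50
Next $189,000 at 21.5% = $40,635.00
Remaining $364,000 at 14% = $50,960.00
Fee: $25,200.00 + $71,280.00 + $16,320.00 + $42,762.50 + $40,635.00 + $50,960.00 = $247,157.50

$247,157.50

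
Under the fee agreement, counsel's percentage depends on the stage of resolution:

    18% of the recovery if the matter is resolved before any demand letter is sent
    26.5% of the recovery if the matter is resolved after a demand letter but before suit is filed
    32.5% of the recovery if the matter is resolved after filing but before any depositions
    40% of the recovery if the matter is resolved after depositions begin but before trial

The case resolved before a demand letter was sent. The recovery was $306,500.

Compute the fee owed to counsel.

The matter resolved before a demand letter was sent, so the 18% rate applies.
$306,500 × 18% = $55,170.00

$55,170.00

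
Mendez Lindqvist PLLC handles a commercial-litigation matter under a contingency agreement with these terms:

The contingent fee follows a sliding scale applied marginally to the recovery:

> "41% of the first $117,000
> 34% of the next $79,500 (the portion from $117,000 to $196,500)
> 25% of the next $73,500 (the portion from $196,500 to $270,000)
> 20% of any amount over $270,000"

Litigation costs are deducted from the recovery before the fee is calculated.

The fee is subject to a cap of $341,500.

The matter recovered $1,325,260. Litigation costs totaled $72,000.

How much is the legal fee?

$290,027.00

Fee base (net of costs): $1,325,260 − $72,000 = $1,253,260
First $117,000 at 41% = $47,970.00
Next $79,500 at 34% = $27,030.00
Next $73,500 at 25% = $18,375.00
Remaining $983,260 at 20% = $196,652.00
Fee: $47,970.00 + $27,030.00 + $18,375.00 + $196,652.00 = $290,027.00
$290,027.00 is under the $341,500 cap.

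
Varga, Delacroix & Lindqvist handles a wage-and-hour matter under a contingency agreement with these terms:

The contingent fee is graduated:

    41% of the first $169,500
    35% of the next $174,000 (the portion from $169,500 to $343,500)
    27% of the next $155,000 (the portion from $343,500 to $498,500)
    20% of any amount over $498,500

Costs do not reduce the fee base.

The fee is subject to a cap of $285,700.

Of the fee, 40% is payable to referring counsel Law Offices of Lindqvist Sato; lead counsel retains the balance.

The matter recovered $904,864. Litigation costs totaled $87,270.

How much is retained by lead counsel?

Fee base is the gross recovery, $904,864; costs are reimbursed separately.
First $169,500 at 41% = $69,495.00
Next $174,000 at 35% = $60,900.00
Next $155,000 at 27% = $41,850.00
Remaining $406,364 at 20% = $81,272.80
Fee: $69,495.00 + $60,900.00 + $41,850.00 + $81,272.80 = $253,517.80
$253,517.80 is under the $285,700 cap.
Referral share: 40% of $253,517.80 = $101,407.12; lead counsel retains $253,517.80 − $101,407.12 = $152,110.68.

$152,110.68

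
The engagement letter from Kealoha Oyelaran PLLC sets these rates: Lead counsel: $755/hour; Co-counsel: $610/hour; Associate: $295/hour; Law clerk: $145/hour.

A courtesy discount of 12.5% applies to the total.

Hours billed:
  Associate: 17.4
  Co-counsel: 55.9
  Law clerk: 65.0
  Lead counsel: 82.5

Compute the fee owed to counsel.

Lead counsel: 82.5 × $755 = $62,287.50
Co-counsel: 55.9 × $610 = $34,099.00
Associate: 17.4 × $295 = $5,133.00
Law clerk: 65.0 × $145 = $9,425.00
Subtotal: $110,944.50
Less 12.5% discount: −$13,868.06
Total: $110,944.50 − $13,868.06 = $97,076.44

$97,076.44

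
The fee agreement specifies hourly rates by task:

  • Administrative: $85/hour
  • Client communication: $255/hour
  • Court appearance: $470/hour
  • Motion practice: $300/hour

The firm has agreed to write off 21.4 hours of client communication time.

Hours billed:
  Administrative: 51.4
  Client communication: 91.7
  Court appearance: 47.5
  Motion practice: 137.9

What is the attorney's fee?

Administrative: 51.4 × $85 = $4,369.00
Client communication: 91.7 × $255 = $23,383.50
Court appearance: 47.5 × $470 = $22,325.00
Motion practice: 137.9 × $300 = $41,370.00
Subtotal: $91,447.50
Write-off: 21.4 × $255 = $5,457.00
Total: $91,447.50 − $5,457.00 = $85,990.50

$85,990.50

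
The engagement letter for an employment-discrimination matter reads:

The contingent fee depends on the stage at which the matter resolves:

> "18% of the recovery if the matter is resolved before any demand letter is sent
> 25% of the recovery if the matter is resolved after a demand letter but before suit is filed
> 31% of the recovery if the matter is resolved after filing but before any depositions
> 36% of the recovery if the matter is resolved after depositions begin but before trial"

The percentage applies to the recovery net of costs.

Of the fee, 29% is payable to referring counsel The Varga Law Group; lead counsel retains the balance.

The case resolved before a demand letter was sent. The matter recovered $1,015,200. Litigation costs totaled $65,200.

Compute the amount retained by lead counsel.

$121,410.00

Fee base (net of costs): $1,015,200 − $65,200 = $950,000
The matter resolved before a demand letter was sent, so the 18% rate applies.
$950,000 × 18% = $171,000.00
Referral share: 29% of $171,000.00 = $49,590.00; lead counsel retains $171,000.00 − $49,590.00 = $121,410.00.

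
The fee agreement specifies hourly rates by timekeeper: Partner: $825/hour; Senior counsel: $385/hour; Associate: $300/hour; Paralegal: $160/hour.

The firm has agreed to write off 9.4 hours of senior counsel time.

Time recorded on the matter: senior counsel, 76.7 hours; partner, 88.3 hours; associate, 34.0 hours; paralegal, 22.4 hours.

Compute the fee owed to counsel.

$112,542.00

Partner: 88.3 × $825 = $72,847.50
Senior counsel: 76.7 × $385 = $29,529.50
Associate: 34.0 × $300 = $10,200.00
Paralegal: 22.4 × $160 = $3,584.00
Subtotal: $116,161.00
Write-off: 9.4 × $385 = $3,619.00
Total: $116,161.00 − $3,619.00 = $112,542.00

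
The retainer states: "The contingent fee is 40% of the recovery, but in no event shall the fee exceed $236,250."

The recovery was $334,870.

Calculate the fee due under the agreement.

$133,948.00

40% of $334,870 = $133,948.00
That is under the $236,250 cap.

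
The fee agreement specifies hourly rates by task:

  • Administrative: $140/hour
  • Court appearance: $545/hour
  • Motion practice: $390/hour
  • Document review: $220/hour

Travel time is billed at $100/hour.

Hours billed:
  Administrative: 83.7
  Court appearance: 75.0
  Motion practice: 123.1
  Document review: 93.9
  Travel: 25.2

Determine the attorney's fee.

$123,780.00

Administrative: 83.7 × $140 = $11,718.00
Court appearance: 75.0 × $545 = $40,875.00
Motion practice: 123.1 × $390 = $48,009.00
Document review: 93.9 × $220 = $20,658.00
Subtotal: $11,718.00 + $40,875.00 + $48,009.00 + $20,658.00 = $121,260.00
Travel: 25.2 × $100 = $2,520.00
Total: $121,260.00 + $2,520.00 = $123,780.00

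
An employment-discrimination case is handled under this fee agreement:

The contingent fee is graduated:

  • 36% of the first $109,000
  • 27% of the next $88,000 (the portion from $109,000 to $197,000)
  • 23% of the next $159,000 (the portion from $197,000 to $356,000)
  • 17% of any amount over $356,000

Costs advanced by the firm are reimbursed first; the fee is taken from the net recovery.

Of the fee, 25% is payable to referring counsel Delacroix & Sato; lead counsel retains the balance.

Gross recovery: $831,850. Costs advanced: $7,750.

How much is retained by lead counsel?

Fee base (net of costs): $831,850 − $7,750 = $824,100
First $109,000 at 36% = $39,240.00
Next $88,000 at 27% = $23,760.00
Next $159,000 at 23% = $36,570.00
Remaining $468,100 at 17% = $79,577.00
Fee: $39,240.00 + $23,760.00 + $36,570.00 + $79,577.00 = $179,147.00
Referral share: 25% of $179,147.00 = $44,786.75; lead counsel retains $179,147.00 − $44,786.75 = $134,360.25.

$134,360.25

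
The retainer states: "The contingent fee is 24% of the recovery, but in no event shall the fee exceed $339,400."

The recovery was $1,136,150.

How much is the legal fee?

24% of $1,136,150 = $272,676.00
That is under the $339,400 cap.

$272,676.00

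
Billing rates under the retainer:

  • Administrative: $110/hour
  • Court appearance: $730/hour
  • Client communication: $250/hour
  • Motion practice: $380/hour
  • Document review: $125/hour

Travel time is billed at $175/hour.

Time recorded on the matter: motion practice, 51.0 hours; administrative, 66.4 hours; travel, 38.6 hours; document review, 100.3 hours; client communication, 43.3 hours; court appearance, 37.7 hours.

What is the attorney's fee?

$84,322.50

Administrative: 66.4 × $110 = $7,304.00
Court appearance: 37.7 × $730 = $27,521.00
Client communication: 43.3 × $250 = $10,825.00
Motion practice: 51.0 × $380 = $19,380.00
Document review: 100.3 × $125 = $12,537.50
Subtotal: $7,304.00 + $27,521.00 + $10,825.00 + $19,380.00 + $12,537.50 = $77,567.50
Travel: 38.6 × $175 = $6,755.00
Total: $77,567.50 + $6,755.00 = $84,322.50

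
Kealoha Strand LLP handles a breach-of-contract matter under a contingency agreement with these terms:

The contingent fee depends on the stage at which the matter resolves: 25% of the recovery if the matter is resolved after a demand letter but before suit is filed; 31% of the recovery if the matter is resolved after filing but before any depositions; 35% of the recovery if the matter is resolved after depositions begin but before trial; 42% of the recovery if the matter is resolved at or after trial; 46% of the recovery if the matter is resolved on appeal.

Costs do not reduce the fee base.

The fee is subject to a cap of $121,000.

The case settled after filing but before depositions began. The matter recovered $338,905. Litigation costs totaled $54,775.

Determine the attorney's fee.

Fee base is the gross recovery, $338,905; costs are reimbursed separately.
The matter settled after filing but before depositions began, so the 31% rate applies.
$338,905 × 31% = $105,060.55
$105,060.55 is under the $121,000 cap.

$105,060.55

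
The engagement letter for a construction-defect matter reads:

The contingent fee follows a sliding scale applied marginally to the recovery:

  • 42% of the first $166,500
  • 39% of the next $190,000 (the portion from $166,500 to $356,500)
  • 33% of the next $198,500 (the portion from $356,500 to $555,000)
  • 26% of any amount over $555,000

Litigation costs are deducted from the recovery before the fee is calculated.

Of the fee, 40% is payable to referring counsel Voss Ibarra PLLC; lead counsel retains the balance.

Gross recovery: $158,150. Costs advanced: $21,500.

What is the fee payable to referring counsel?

$22,957.20

Fee base (net of costs): $158,150 − $21,500 = $136,650
First $136,650 at 42% = $57,393.00
Referral share: 40% of $57,393.00 = $22,957.20; lead counsel retains $57,393.00 − $22,957.20 = $34,435.80.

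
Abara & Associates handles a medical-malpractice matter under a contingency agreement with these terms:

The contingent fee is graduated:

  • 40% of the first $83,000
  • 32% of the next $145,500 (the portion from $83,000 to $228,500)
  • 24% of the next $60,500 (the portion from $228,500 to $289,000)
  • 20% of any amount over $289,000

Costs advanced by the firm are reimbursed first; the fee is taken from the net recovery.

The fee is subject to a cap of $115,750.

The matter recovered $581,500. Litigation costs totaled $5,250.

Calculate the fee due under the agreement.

$115,750.00

Fee base (net of costs): $581,500 − $5,250 = $576,250
First $83,000 at 40% = $33,200.00
Next $145,500 at 32% = $46,560.00
Next $60,500 at 24% = $14,520.00
Remaining $287,250 at 20% = $57,450.00
Fee: $33,200.00 + $46,560.00 + $14,520.00 + $57,450.00 = $151,730.00
$151,730.00 exceeds the $115,750 cap, so the fee is capped at $115,750.00.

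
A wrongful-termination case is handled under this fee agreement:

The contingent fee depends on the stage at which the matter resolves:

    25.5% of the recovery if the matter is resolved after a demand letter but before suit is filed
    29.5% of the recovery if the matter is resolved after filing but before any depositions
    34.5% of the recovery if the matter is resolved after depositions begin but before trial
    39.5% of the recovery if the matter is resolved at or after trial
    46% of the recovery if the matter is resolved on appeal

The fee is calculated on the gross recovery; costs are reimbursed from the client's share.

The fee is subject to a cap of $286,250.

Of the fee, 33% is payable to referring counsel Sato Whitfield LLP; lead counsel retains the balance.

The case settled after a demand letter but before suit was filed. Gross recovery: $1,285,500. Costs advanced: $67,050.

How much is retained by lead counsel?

Fee base is the gross recovery, $1,285,500; costs are reimbursed separately.
The matter settled after a demand letter but before suit was filed, so the 25.5% rate applies.
$1,285,500 × 25.5% = $327,802.50
$327,802.50 exceeds the $286,250 cap, so the fee is capped at $286,250.00.
Referral share: 33% of $286,250.00 = $94,462.50; lead counsel retains $286,250.00 − $94,462.50 = $191,787.50.

$191,787.50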